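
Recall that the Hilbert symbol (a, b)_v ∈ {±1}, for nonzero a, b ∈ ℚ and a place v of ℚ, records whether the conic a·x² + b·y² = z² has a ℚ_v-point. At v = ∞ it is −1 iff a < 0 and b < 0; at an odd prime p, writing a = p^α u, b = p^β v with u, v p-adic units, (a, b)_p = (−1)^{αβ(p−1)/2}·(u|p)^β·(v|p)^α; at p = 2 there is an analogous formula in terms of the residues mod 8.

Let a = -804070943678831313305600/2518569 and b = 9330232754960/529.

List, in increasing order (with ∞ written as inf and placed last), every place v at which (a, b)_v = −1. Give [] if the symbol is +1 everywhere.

[17, 31]

(a, b) ≡ (-41, 2052665) mod (ℚ^×)²; places V = {2, 3, 5, 13, 17, 19, 23, 31, 41, ∞}.
(a,b)_2: α=14, β=4; u≡7, v≡1 (mod 8); ε(u)ε(v)=1·0, αω(v)=14·0, βω(u)=4·0; sum ≡ 0  ⇒  +1.
(a,b)_13: α=2, u≡8; β=2, v≡1 (mod 13); (8|13)=-1, (1|13)=+1; sign (−1)^0·-1^2·+1^2 = +1.
(a,b)_∞: sgn(-41)=−, sgn(2052665)=+, so +1.
(a,b)_17: α=2, u≡5; β=1, v≡6 (mod 17); (5|17)=-1, (6|17)=-1; sign (−1)^0·-1^1·-1^2 = -1.
(a,b)_3: α=-2, u≡1; β=0, v≡2 (mod 3); (1|3)=+1, (2|3)=-1; sign (−1)^0·+1^0·-1^-2 = +1.
(a,b)_23: α=-4, u≡14; β=-2, v≡21 (mod 23); (14|23)=-1, (21|23)=-1; sign (−1)^0·-1^-2·-1^-4 = +1.
(a,b)_19: α=2, u≡4; β=1, v≡1 (mod 19); (4|19)=+1, (1|19)=+1; sign (−1)^0·+1^1·+1^2 = +1.
(a,b)_5: α=2, u≡4; β=1, v≡3 (mod 5); (4|5)=+1, (3|5)=-1; sign (−1)^0·+1^1·-1^2 = +1.
(a,b)_31: α=2, u≡26; β=1, v≡22 (mod 31); (26|31)=-1, (22|31)=-1; sign (−1)^0·-1^1·-1^2 = -1.
(a,b)_41: α=5, u≡18; β=3, v≡2 (mod 41); (18|41)=+1, (2|41)=+1; sign (−1)^0·+1^3·+1^5 = +1.
Ram(-41, 2052665) = {17, 31}; no ℚ_17-point on the conic.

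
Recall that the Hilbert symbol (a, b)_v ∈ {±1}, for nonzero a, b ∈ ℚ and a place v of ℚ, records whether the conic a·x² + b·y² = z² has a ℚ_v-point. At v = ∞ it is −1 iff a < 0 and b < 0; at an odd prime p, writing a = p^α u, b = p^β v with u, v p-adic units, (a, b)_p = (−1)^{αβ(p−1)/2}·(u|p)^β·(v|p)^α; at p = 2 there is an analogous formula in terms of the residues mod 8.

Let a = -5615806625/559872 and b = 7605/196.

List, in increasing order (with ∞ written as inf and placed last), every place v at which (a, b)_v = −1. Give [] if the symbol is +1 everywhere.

[3, 13]

(a, b) ≡ (-195, 5) mod (ℚ^×)²; places V = {2, 3, 5, 7, 11, 13, ∞}.
(a,b)_7: α=0, u≡1; β=-2, v≡6 (mod 7); (1|7)=+1, (6|7)=-1; sign (−1)^0·+1^-2·-1^0 = +1.
(a,b)_13: α=5, u≡7; β=2, v≡6 (mod 13); (7|13)=-1, (6|13)=-1; sign (−1)^0·-1^2·-1^5 = -1.
(a,b)_∞: sgn(-195)=−, sgn(5)=+, so +1.
(a,b)_5: α=3, u≡1; β=1, v≡1 (mod 5); (1|5)=+1, (1|5)=+1; sign (−1)^0·+1^1·+1^3 = +1.
(a,b)_11: α=2, u≡3; β=0, v≡9 (mod 11); (3|11)=+1, (9|11)=+1; sign (−1)^0·+1^0·+1^2 = +1.
(a,b)_2: α=-8, β=-2; u≡5, v≡5 (mod 8); ε(u)ε(v)=0·0, αω(v)=-8·1, βω(u)=-2·1; sum ≡ 0  ⇒  +1.
(a,b)_3: α=-7, u≡1; β=2, v≡2 (mod 3); (1|3)=+1, (2|3)=-1; sign (−1)^0·+1^2·-1^-7 = -1.
Ram(-195, 5) = {3, 13}; no ℚ_3-point on the conic.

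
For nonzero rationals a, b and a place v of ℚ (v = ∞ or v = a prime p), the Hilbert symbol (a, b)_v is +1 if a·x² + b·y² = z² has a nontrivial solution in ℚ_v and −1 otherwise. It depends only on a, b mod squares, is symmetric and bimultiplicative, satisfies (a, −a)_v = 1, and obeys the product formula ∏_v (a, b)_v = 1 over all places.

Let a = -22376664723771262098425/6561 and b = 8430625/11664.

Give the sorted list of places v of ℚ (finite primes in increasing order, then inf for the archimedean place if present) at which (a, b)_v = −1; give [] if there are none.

(a, b) ≡ (-829687193, 13489) mod (ℚ^×)²; places V = {2, 3, 5, 7, 11, 17, 19, 31, 41, 43, 47, ∞}.
(a,b)_∞: sgn(-829687193)=−, sgn(13489)=+, so +1.
(a,b)_5: α=2, u≡3; β=4, v≡1 (mod 5); (3|5)=-1, (1|5)=+1; sign (−1)^0·-1^4·+1^2 = +1.
(a,b)_43: α=1, u≡11; β=0, v≡8 (mod 43); (11|43)=+1, (8|43)=-1; sign (−1)^0·+1^0·-1^1 = -1.
(a,b)_2: α=0, β=-4; u≡7, v≡1 (mod 8); ε(u)ε(v)=1·0, αω(v)=0·0, βω(u)=-4·0; sum ≡ 0  ⇒  +1.
(a,b)_17: α=1, u≡8; β=0, v≡1 (mod 17); (8|17)=+1, (1|17)=+1; sign (−1)^0·+1^0·+1^1 = +1.
(a,b)_7: α=4, u≡2; β=1, v≡2 (mod 7); (2|7)=+1, (2|7)=+1; sign (−1)^0·+1^1·+1^4 = +1.
(a,b)_3: α=-8, u≡1; β=-6, v≡1 (mod 3); (1|3)=+1, (1|3)=+1; sign (−1)^0·+1^-6·+1^-8 = +1.
(a,b)_41: α=3, u≡27; β=1, v≡21 (mod 41); (27|41)=-1, (21|41)=+1; sign (−1)^0·-1^1·+1^3 = -1.
(a,b)_31: α=1, u≡6; β=0, v≡18 (mod 31); (6|31)=-1, (18|31)=+1; sign (−1)^0·-1^0·+1^1 = +1.
(a,b)_11: α=2, u≡8; β=0, v≡4 (mod 11); (8|11)=-1, (4|11)=+1; sign (−1)^0·-1^0·+1^2 = +1.
(a,b)_47: α=3, u≡20; β=1, v≡44 (mod 47); (20|47)=-1, (44|47)=-1; sign (−1)^1·-1^1·-1^3 = -1.
(a,b)_19: α=1, u≡10; β=0, v≡18 (mod 19); (10|19)=-1, (18|19)=-1; sign (−1)^0·-1^0·-1^1 = -1.
|Ram(-829687193, 13489)| = 4, even; anisotropic at {19, 41, 43, 47}.

[19, 41, 43, 47]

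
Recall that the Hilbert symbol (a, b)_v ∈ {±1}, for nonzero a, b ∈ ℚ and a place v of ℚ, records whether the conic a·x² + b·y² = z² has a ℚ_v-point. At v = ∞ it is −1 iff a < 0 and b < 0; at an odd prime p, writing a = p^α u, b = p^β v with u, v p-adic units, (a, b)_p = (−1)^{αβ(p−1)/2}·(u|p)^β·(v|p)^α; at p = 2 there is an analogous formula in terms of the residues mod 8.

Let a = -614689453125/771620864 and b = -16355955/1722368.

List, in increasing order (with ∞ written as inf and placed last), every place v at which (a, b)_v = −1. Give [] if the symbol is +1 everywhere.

[3, 5, 11, inf]

Mod squares: a ≡ -70, b ≡ -2310. Check v ∈ {∞, 2, 3, 5, 7, 11, 17, 29}.
v=29: a=29^-2·(≡3), b=29^-2·(≡17) mod 29; (3|29)=-1, (17|29)=-1; (−1)^{-2·-2·14}·(-1)^-2·(-1)^-2 = +1.
v=17: a=17^2·(≡9), b=17^2·(≡9) mod 17; (9|17)=+1, (9|17)=+1; (−1)^{2·2·8}·(+1)^2·(+1)^2 = +1.
v=3: a=3^2·(≡2), b=3^1·(≡1) mod 3; (2|3)=-1, (1|3)=+1; (−1)^{2·1·1}·(-1)^1·(+1)^2 = -1.
v=2: v_2(a)=-17, v_2(b)=-11; units ≡ 5, 5 (mod 8); ε·ε+αω+βω = 0·0+-17·1+-11·1 ≡ 0  ⇒  (a,b)_2 = +1.
v=11: a=11^2·(≡7), b=11^1·(≡2) mod 11; (7|11)=-1, (2|11)=-1; (−1)^{2·1·5}·(-1)^1·(-1)^2 = -1.
v=∞: -70 < 0 and -2310 < 0  ⇒  (a,b)_∞ = -1.
v=7: a=7^-1·(≡2), b=7^3·(≡5) mod 7; (2|7)=+1, (5|7)=-1; (−1)^{-1·3·3}·(+1)^3·(-1)^-1 = +1.
v=5: a=5^9·(≡1), b=5^1·(≡3) mod 5; (1|5)=+1, (3|5)=-1; (−1)^{9·1·2}·(+1)^1·(-1)^9 = -1.
(-70, -2310 / ℚ) ramifies at {3, 5, 11, ∞}: a division algebra.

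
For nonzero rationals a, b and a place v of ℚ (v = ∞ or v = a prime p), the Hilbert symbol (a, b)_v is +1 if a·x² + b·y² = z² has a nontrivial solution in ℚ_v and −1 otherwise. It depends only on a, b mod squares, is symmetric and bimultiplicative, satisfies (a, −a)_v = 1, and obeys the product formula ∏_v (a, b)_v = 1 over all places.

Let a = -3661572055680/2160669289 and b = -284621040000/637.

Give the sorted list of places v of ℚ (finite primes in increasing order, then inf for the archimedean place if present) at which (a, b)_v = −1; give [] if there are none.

Mod squares: a ≡ -330, b ≡ -78. Check v ∈ {∞, 2, 3, 5, 7, 11, 13, 19, 23, 43, 47}.
v=23: a=23^-2·(≡19), b=23^0·(≡20) mod 23; (19|23)=-1, (20|23)=-1; (−1)^{-2·0·11}·(-1)^0·(-1)^-2 = +1.
v=47: a=47^-2·(≡15), b=47^0·(≡28) mod 47; (15|47)=-1, (28|47)=+1; (−1)^{-2·0·23}·(-1)^0·(+1)^-2 = +1.
v=2: v_2(a)=7, v_2(b)=7; units ≡ 3, 1 (mod 8); ε·ε+αω+βω = 1·0+7·0+7·1 ≡ 1  ⇒  (a,b)_2 = -1.
v=3: a=3^5·(≡1), b=3^5·(≡1) mod 3; (1|3)=+1, (1|3)=+1; (−1)^{5·5·1}·(+1)^5·(+1)^5 = -1.
v=43: a=43^-2·(≡38), b=43^0·(≡8) mod 43; (38|43)=+1, (8|43)=-1; (−1)^{-2·0·21}·(+1)^0·(-1)^-2 = +1.
v=∞: -330 < 0 and -78 < 0  ⇒  (a,b)_∞ = -1.
v=7: a=7^2·(≡5), b=7^-2·(≡3) mod 7; (5|7)=-1, (3|7)=-1; (−1)^{2·-2·3}·(-1)^-2·(-1)^2 = +1.
v=5: a=5^1·(≡1), b=5^4·(≡3) mod 5; (1|5)=+1, (3|5)=-1; (−1)^{1·4·2}·(+1)^4·(-1)^1 = -1.
v=11: a=11^3·(≡1), b=11^4·(≡8) mod 11; (1|11)=+1, (8|11)=-1; (−1)^{3·4·5}·(+1)^4·(-1)^3 = -1.
v=13: a=13^0·(≡6), b=13^-1·(≡8) mod 13; (6|13)=-1, (8|13)=-1; (−1)^{0·-1·6}·(-1)^-1·(-1)^0 = -1.
v=19: a=19^2·(≡8), b=19^0·(≡6) mod 19; (8|19)=-1, (6|19)=+1; (−1)^{2·0·9}·(-1)^0·(+1)^2 = +1.
(-330, -78 / ℚ) ramifies at {2, 3, 5, 11, 13, ∞}: a division algebra.

[2, 3, 5, 11, 13, inf]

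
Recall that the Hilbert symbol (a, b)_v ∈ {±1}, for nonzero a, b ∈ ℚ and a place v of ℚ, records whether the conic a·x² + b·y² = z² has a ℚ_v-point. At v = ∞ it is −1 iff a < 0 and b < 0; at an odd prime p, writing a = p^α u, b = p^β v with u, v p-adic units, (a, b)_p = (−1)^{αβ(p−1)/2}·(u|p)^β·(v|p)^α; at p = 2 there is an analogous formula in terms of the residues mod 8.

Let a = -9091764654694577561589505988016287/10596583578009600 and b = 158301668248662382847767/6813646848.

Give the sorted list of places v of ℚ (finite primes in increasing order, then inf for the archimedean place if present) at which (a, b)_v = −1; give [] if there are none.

[3, 13, 37, 43]

Mod squares: a ≡ -23755956042, b ≡ 6734. Check v ∈ {∞, 2, 3, 5, 7, 13, 17, 19, 23, 29, 37, 41, 43}.
v=2: v_2(a)=-29, v_2(b)=-21; units ≡ 3, 7 (mod 8); ε·ε+αω+βω = 1·1+-29·0+-21·1 ≡ 0  ⇒  (a,b)_2 = +1.
v=7: a=7^7·(≡2), b=7^7·(≡5) mod 7; (2|7)=+1, (5|7)=-1; (−1)^{7·7·3}·(+1)^7·(-1)^7 = +1.
v=13: a=13^3·(≡3), b=13^1·(≡7) mod 13; (3|13)=+1, (7|13)=-1; (−1)^{3·1·6}·(+1)^1·(-1)^3 = -1.
v=5: a=5^-2·(≡2), b=5^0·(≡4) mod 5; (2|5)=-1, (4|5)=+1; (−1)^{-2·0·2}·(-1)^0·(+1)^-2 = +1.
v=37: a=37^1·(≡6), b=37^1·(≡33) mod 37; (6|37)=-1, (33|37)=+1; (−1)^{1·1·18}·(-1)^1·(+1)^1 = -1.
v=23: a=23^3·(≡8), b=23^2·(≡3) mod 23; (8|23)=+1, (3|23)=+1; (−1)^{3·2·11}·(+1)^2·(+1)^3 = +1.
v=19: a=19^-2·(≡10), b=19^-2·(≡10) mod 19; (10|19)=-1, (10|19)=-1; (−1)^{-2·-2·9}·(-1)^-2·(-1)^-2 = +1.
v=3: a=3^-7·(≡2), b=3^-2·(≡2) mod 3; (2|3)=-1, (2|3)=-1; (−1)^{-7·-2·1}·(-1)^-2·(-1)^-7 = -1.
v=43: a=43^3·(≡1), b=43^2·(≡28) mod 43; (1|43)=+1, (28|43)=-1; (−1)^{3·2·21}·(+1)^2·(-1)^3 = -1.
v=17: a=17^4·(≡8), b=17^2·(≡1) mod 17; (8|17)=+1, (1|17)=+1; (−1)^{4·2·8}·(+1)^2·(+1)^4 = +1.
v=∞: -23755956042 < 0 and 6734 > 0  ⇒  (a,b)_∞ = +1.
v=41: a=41^3·(≡23), b=41^2·(≡2) mod 41; (23|41)=+1, (2|41)=+1; (−1)^{3·2·20}·(+1)^2·(+1)^3 = +1.
v=29: a=29^3·(≡19), b=29^2·(≡9) mod 29; (19|29)=-1, (9|29)=+1; (−1)^{3·2·14}·(-1)^2·(+1)^3 = +1.
|Ram(-23755956042, 6734)| = 4, even; anisotropic at {3, 13, 37, 43}.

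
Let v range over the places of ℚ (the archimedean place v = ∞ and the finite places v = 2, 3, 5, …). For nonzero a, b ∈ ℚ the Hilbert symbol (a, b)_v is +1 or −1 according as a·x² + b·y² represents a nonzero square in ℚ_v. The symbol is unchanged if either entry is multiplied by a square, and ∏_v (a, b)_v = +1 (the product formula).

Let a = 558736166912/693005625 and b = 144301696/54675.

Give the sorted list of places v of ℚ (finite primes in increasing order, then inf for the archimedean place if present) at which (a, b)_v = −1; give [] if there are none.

(a, b) ≡ (77, 462) mod (ℚ^×)²; places V = {2, 3, 5, 7, 11, 13, ∞}.
(a,b)_3: α=-8, u≡2; β=-7, v≡1 (mod 3); (2|3)=-1, (1|3)=+1; sign (−1)^0·-1^-7·+1^-8 = -1.
(a,b)_11: α=7, u≡7; β=5, v≡1 (mod 11); (7|11)=-1, (1|11)=+1; sign (−1)^1·-1^5·+1^7 = +1.
(a,b)_7: α=1, u≡1; β=1, v≡5 (mod 7); (1|7)=+1, (5|7)=-1; sign (−1)^1·+1^1·-1^1 = +1.
(a,b)_13: α=-2, u≡3; β=0, v≡11 (mod 13); (3|13)=+1, (11|13)=-1; sign (−1)^0·+1^0·-1^-2 = +1.
(a,b)_2: α=12, β=7; u≡5, v≡7 (mod 8); ε(u)ε(v)=0·1, αω(v)=12·0, βω(u)=7·1; sum ≡ 1  ⇒  -1.
(a,b)_5: α=-4, u≡3; β=-2, v≡3 (mod 5); (3|5)=-1, (3|5)=-1; sign (−1)^0·-1^-2·-1^-4 = +1.
(a,b)_∞: sgn(77)=+, sgn(462)=+, so +1.
|Ram(77, 462)| = 2, even; anisotropic at {2, 3}.

[2, 3]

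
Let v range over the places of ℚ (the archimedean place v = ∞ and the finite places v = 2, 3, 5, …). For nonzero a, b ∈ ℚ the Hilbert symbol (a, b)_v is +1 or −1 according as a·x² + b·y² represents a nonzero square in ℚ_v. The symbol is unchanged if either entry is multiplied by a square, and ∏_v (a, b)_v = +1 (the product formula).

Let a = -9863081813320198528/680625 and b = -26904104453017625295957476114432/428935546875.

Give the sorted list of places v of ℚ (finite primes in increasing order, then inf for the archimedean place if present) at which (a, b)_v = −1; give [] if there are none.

Mod squares: a ≡ -1558, b ≡ -65197626. Check v ∈ {∞, 2, 3, 5, 11, 13, 19, 23, 29, 31, 37, 41}.
v=23: a=23^2·(≡8), b=23^4·(≡21) mod 23; (8|23)=+1, (21|23)=-1; (−1)^{2·4·11}·(+1)^4·(-1)^2 = +1.
v=19: a=19^1·(≡15), b=19^3·(≡8) mod 19; (15|19)=-1, (8|19)=-1; (−1)^{1·3·9}·(-1)^3·(-1)^1 = -1.
v=29: a=29^2·(≡2), b=29^3·(≡11) mod 29; (2|29)=-1, (11|29)=-1; (−1)^{2·3·14}·(-1)^3·(-1)^2 = -1.
v=37: a=37^2·(≡27), b=37^3·(≡26) mod 37; (27|37)=+1, (26|37)=+1; (−1)^{2·3·18}·(+1)^3·(+1)^2 = +1.
v=31: a=31^2·(≡17), b=31^2·(≡29) mod 31; (17|31)=-1, (29|31)=-1; (−1)^{2·2·15}·(-1)^2·(-1)^2 = +1.
v=13: a=13^2·(≡5), b=13^3·(≡9) mod 13; (5|13)=-1, (9|13)=+1; (−1)^{2·3·6}·(-1)^3·(+1)^2 = -1.
v=5: a=5^-4·(≡3), b=5^-10·(≡1) mod 5; (3|5)=-1, (1|5)=+1; (−1)^{-4·-10·2}·(-1)^-10·(+1)^-4 = +1.
v=3: a=3^-2·(≡2), b=3^-1·(≡1) mod 3; (2|3)=-1, (1|3)=+1; (−1)^{-2·-1·1}·(-1)^-1·(+1)^-2 = -1.
v=11: a=11^-2·(≡3), b=11^-4·(≡3) mod 11; (3|11)=+1, (3|11)=+1; (−1)^{-2·-4·5}·(+1)^-4·(+1)^-2 = +1.
v=2: v_2(a)=7, v_2(b)=17; units ≡ 5, 3 (mod 8); ε·ε+αω+βω = 0·1+7·1+17·1 ≡ 0  ⇒  (a,b)_2 = +1.
v=41: a=41^1·(≡38), b=41^1·(≡4) mod 41; (38|41)=-1, (4|41)=+1; (−1)^{1·1·20}·(-1)^1·(+1)^1 = -1.
v=∞: -1558 < 0 and -65197626 < 0  ⇒  (a,b)_∞ = -1.
(-1558, -65197626 / ℚ) ramifies at {3, 13, 19, 29, 41, ∞}: a division algebra.

[3, 13, 19, 29, 41, inf]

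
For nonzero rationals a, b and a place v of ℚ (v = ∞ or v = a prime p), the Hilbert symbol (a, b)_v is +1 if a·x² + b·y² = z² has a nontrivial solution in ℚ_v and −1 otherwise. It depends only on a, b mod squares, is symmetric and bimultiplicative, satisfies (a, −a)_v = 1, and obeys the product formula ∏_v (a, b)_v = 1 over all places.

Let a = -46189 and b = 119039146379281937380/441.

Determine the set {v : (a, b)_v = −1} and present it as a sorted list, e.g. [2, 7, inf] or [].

[13, 19]

Mod squares: a ≡ -46189, b ≡ 1105. Check v ∈ {∞, 2, 3, 5, 7, 11, 13, 17, 19}.
v=5: a=5^0·(≡1), b=5^1·(≡1) mod 5; (1|5)=+1, (1|5)=+1; (−1)^{0·1·2}·(+1)^1·(+1)^0 = +1.
v=17: a=17^1·(≡3), b=17^5·(≡14) mod 17; (3|17)=-1, (14|17)=-1; (−1)^{1·5·8}·(-1)^5·(-1)^1 = +1.
v=11: a=11^1·(≡3), b=11^4·(≡9) mod 11; (3|11)=+1, (9|11)=+1; (−1)^{1·4·5}·(+1)^4·(+1)^1 = +1.
v=∞: -46189 < 0 and 1105 > 0  ⇒  (a,b)_∞ = +1.
v=13: a=13^1·(≡9), b=13^3·(≡8) mod 13; (9|13)=+1, (8|13)=-1; (−1)^{1·3·6}·(+1)^3·(-1)^1 = -1.
v=19: a=19^1·(≡1), b=19^4·(≡8) mod 19; (1|19)=+1, (8|19)=-1; (−1)^{1·4·9}·(+1)^4·(-1)^1 = -1.
v=2: v_2(a)=0, v_2(b)=2; units ≡ 3, 1 (mod 8); ε·ε+αω+βω = 1·0+0·0+2·1 ≡ 0  ⇒  (a,b)_2 = +1.
v=7: a=7^0·(≡4), b=7^-2·(≡6) mod 7; (4|7)=+1, (6|7)=-1; (−1)^{0·-2·3}·(+1)^-2·(-1)^0 = +1.
v=3: a=3^0·(≡2), b=3^-2·(≡1) mod 3; (2|3)=-1, (1|3)=+1; (−1)^{0·-2·1}·(-1)^-2·(+1)^0 = +1.
(-46189, 1105 / ℚ) ramifies at {13, 19}: a division algebra.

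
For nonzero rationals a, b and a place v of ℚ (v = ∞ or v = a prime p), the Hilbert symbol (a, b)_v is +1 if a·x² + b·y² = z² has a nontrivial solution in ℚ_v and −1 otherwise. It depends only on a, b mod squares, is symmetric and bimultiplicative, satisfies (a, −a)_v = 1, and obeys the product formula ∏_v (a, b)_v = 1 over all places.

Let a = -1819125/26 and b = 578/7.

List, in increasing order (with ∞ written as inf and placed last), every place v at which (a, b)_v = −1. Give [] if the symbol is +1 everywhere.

[2, 3]

(a, b) ≡ (-4290, 14) mod (ℚ^×)²; places V = {2, 3, 5, 7, 11, 13, 17, ∞}.
(a,b)_3: α=3, u≡1; β=0, v≡2 (mod 3); (1|3)=+1, (2|3)=-1; sign (−1)^0·+1^0·-1^3 = -1.
(a,b)_17: α=0, u≡5; β=2, v≡10 (mod 17); (5|17)=-1, (10|17)=-1; sign (−1)^0·-1^2·-1^0 = +1.
(a,b)_13: α=-1, u≡2; β=0, v≡12 (mod 13); (2|13)=-1, (12|13)=+1; sign (−1)^0·-1^0·+1^-1 = +1.
(a,b)_7: α=2, u≡2; β=-1, v≡4 (mod 7); (2|7)=+1, (4|7)=+1; sign (−1)^0·+1^-1·+1^2 = +1.
(a,b)_2: α=-1, β=1; u≡7, v≡7 (mod 8); ε(u)ε(v)=1·1, αω(v)=-1·0, βω(u)=1·0; sum ≡ 1  ⇒  -1.
(a,b)_11: α=1, u≡8; β=0, v≡4 (mod 11); (8|11)=-1, (4|11)=+1; sign (−1)^0·-1^0·+1^1 = +1.
(a,b)_5: α=3, u≡2; β=0, v≡4 (mod 5); (2|5)=-1, (4|5)=+1; sign (−1)^0·-1^0·+1^3 = +1.
(a,b)_∞: sgn(-4290)=−, sgn(14)=+, so +1.
Ram(-4290, 14) = {2, 3}; no ℚ_2-point on the conic.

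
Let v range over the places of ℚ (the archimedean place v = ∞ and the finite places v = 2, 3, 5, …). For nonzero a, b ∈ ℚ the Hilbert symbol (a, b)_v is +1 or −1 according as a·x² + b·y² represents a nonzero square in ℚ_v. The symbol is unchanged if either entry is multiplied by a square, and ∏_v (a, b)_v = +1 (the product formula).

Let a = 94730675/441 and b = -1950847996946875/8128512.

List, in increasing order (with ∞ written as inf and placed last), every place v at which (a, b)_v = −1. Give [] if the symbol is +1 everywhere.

[2, 5, 23, 29]

(a, b) ≡ (7163, -230) mod (ℚ^×)²; places V = {2, 3, 5, 7, 13, 19, 23, 29, ∞}.
(a,b)_∞: sgn(7163)=+, sgn(-230)=−, so +1.
(a,b)_7: α=-2, u≡2; β=-2, v≡1 (mod 7); (2|7)=+1, (1|7)=+1; sign (−1)^0·+1^-2·+1^-2 = +1.
(a,b)_23: α=2, u≡5; β=3, v≡16 (mod 23); (5|23)=-1, (16|23)=+1; sign (−1)^0·-1^3·+1^2 = -1.
(a,b)_3: α=-2, u≡2; β=-4, v≡1 (mod 3); (2|3)=-1, (1|3)=+1; sign (−1)^0·-1^-4·+1^-2 = +1.
(a,b)_2: α=0, β=-11; u≡3, v≡5 (mod 8); ε(u)ε(v)=1·0, αω(v)=0·1, βω(u)=-11·1; sum ≡ 1  ⇒  -1.
(a,b)_19: α=1, u≡4; β=2, v≡17 (mod 19); (4|19)=+1, (17|19)=+1; sign (−1)^0·+1^2·+1^1 = +1.
(a,b)_5: α=2, u≡2; β=5, v≡1 (mod 5); (2|5)=-1, (1|5)=+1; sign (−1)^0·-1^5·+1^2 = -1.
(a,b)_13: α=1, u≡6; β=2, v≡4 (mod 13); (6|13)=-1, (4|13)=+1; sign (−1)^0·-1^2·+1^1 = +1.
(a,b)_29: α=1, u≡17; β=2, v≡27 (mod 29); (17|29)=-1, (27|29)=-1; sign (−1)^0·-1^2·-1^1 = -1.
|Ram(7163, -230)| = 4, even; anisotropic at {2, 5, 23, 29}.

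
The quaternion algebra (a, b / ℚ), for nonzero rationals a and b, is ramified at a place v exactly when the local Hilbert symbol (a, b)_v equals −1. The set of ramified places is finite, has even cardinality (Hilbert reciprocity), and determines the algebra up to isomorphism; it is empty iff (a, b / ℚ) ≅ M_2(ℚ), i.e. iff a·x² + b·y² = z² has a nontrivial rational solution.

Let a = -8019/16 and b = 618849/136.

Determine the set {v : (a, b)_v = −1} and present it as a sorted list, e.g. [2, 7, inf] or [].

Mod squares: a ≡ -11, b ≡ 2337874. Check v ∈ {∞, 2, 3, 7, 11, 17, 19, 47}.
v=47: a=47^0·(≡7), b=47^1·(≡8) mod 47; (7|47)=+1, (8|47)=+1; (−1)^{0·1·23}·(+1)^1·(+1)^0 = +1.
v=7: a=7^0·(≡5), b=7^1·(≡6) mod 7; (5|7)=-1, (6|7)=-1; (−1)^{0·1·3}·(-1)^1·(-1)^0 = -1.
v=∞: -11 < 0 and 2337874 > 0  ⇒  (a,b)_∞ = +1.
v=2: v_2(a)=-4, v_2(b)=-3; units ≡ 5, 1 (mod 8); ε·ε+αω+βω = 0·0+-4·0+-3·1 ≡ 1  ⇒  (a,b)_2 = -1.
v=3: a=3^6·(≡1), b=3^2·(≡1) mod 3; (1|3)=+1, (1|3)=+1; (−1)^{6·2·1}·(+1)^2·(+1)^6 = +1.
v=11: a=11^1·(≡6), b=11^1·(≡4) mod 11; (6|11)=-1, (4|11)=+1; (−1)^{1·1·5}·(-1)^1·(+1)^1 = +1.
v=19: a=19^0·(≡13), b=19^1·(≡8) mod 19; (13|19)=-1, (8|19)=-1; (−1)^{0·1·9}·(-1)^1·(-1)^0 = -1.
v=17: a=17^0·(≡12), b=17^-1·(≡4) mod 17; (12|17)=-1, (4|17)=+1; (−1)^{0·-1·8}·(-1)^-1·(+1)^0 = -1.
Ram(-11, 2337874) = {2, 7, 17, 19}; no ℚ_2-point on the conic.

[2, 7, 17, 19]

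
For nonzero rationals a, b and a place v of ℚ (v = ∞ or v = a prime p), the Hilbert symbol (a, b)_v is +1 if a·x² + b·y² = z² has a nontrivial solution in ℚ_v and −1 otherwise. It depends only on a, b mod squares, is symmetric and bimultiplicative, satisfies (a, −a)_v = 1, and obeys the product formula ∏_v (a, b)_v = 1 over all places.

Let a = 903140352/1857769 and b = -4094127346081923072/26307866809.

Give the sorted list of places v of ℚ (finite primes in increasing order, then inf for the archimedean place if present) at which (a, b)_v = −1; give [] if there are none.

Mod squares: a ≡ 53, b ≡ -6837. Check v ∈ {∞, 2, 3, 7, 13, 17, 19, 29, 43, 47, 53}.
v=29: a=29^-2·(≡16), b=29^-2·(≡7) mod 29; (16|29)=+1, (7|29)=+1; (−1)^{-2·-2·14}·(+1)^-2·(+1)^-2 = +1.
v=∞: 53 > 0 and -6837 < 0  ⇒  (a,b)_∞ = +1.
v=53: a=53^1·(≡15), b=53^1·(≡18) mod 53; (15|53)=+1, (18|53)=-1; (−1)^{1·1·26}·(+1)^1·(-1)^1 = -1.
v=3: a=3^2·(≡2), b=3^5·(≡1) mod 3; (2|3)=-1, (1|3)=+1; (−1)^{2·5·1}·(-1)^5·(+1)^2 = -1.
v=13: a=13^0·(≡9), b=13^2·(≡12) mod 13; (9|13)=+1, (12|13)=+1; (−1)^{0·2·6}·(+1)^2·(+1)^0 = +1.
v=19: a=19^0·(≡15), b=19^2·(≡13) mod 19; (15|19)=-1, (13|19)=-1; (−1)^{0·2·9}·(-1)^2·(-1)^0 = +1.
v=2: v_2(a)=10, v_2(b)=16; units ≡ 5, 3 (mod 8); ε·ε+αω+βω = 0·1+10·1+16·1 ≡ 0  ⇒  (a,b)_2 = +1.
v=7: a=7^0·(≡4), b=7^-2·(≡1) mod 7; (4|7)=+1, (1|7)=+1; (−1)^{0·-2·3}·(+1)^-2·(+1)^0 = +1.
v=43: a=43^2·(≡25), b=43^3·(≡16) mod 43; (25|43)=+1, (16|43)=+1; (−1)^{2·3·21}·(+1)^3·(+1)^2 = +1.
v=47: a=47^-2·(≡36), b=47^-2·(≡3) mod 47; (36|47)=+1, (3|47)=+1; (−1)^{-2·-2·23}·(+1)^-2·(+1)^-2 = +1.
v=17: a=17^0·(≡2), b=17^-2·(≡12) mod 17; (2|17)=+1, (12|17)=-1; (−1)^{0·-2·8}·(+1)^-2·(-1)^0 = +1.
(53, -6837 / ℚ) ramifies at {3, 53}: a division algebra.

[3, 53]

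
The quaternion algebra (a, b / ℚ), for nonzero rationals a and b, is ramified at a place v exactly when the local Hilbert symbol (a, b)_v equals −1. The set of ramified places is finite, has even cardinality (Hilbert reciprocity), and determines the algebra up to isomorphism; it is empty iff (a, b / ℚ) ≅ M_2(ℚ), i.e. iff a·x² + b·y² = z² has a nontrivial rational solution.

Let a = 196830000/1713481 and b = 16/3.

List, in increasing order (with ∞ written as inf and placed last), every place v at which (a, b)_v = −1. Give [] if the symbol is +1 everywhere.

[2, 3]

(a, b) ≡ (3, 3) mod (ℚ^×)²; places V = {2, 3, 5, 7, 11, 17, ∞}.
(a,b)_7: α=-2, u≡6; β=0, v≡3 (mod 7); (6|7)=-1, (3|7)=-1; sign (−1)^0·-1^0·-1^-2 = +1.
(a,b)_11: α=-2, u≡1; β=0, v≡9 (mod 11); (1|11)=+1, (9|11)=+1; sign (−1)^0·+1^0·+1^-2 = +1.
(a,b)_∞: sgn(3)=+, sgn(3)=+, so +1.
(a,b)_17: α=-2, u≡3; β=0, v≡11 (mod 17); (3|17)=-1, (11|17)=-1; sign (−1)^0·-1^0·-1^-2 = +1.
(a,b)_2: α=4, β=4; u≡3, v≡3 (mod 8); ε(u)ε(v)=1·1, αω(v)=4·1, βω(u)=4·1; sum ≡ 1  ⇒  -1.
(a,b)_5: α=4, u≡3; β=0, v≡2 (mod 5); (3|5)=-1, (2|5)=-1; sign (−1)^0·-1^0·-1^4 = +1.
(a,b)_3: α=9, u≡1; β=-1, v≡1 (mod 3); (1|3)=+1, (1|3)=+1; sign (−1)^1·+1^-1·+1^9 = -1.
Ram(3, 3) = {2, 3}; no ℚ_2-point on the conic.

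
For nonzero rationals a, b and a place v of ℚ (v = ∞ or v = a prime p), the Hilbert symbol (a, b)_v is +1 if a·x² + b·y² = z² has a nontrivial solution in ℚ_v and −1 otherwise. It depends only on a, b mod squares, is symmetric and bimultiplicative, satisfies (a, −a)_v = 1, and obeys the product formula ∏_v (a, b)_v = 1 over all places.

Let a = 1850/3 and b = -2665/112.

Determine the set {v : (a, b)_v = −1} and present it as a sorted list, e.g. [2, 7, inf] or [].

(a, b) ≡ (222, -18655) mod (ℚ^×)²; places V = {2, 3, 5, 7, 13, 37, 41, ∞}.
(a,b)_13: α=0, u≡10; β=1, v≡2 (mod 13); (10|13)=+1, (2|13)=-1; sign (−1)^0·+1^1·-1^0 = +1.
(a,b)_3: α=-1, u≡2; β=0, v≡2 (mod 3); (2|3)=-1, (2|3)=-1; sign (−1)^0·-1^0·-1^-1 = -1.
(a,b)_5: α=2, u≡3; β=1, v≡1 (mod 5); (3|5)=-1, (1|5)=+1; sign (−1)^0·-1^1·+1^2 = -1.
(a,b)_∞: sgn(222)=+, sgn(-18655)=−, so +1.
(a,b)_2: α=1, β=-4; u≡7, v≡1 (mod 8); ε(u)ε(v)=1·0, αω(v)=1·0, βω(u)=-4·0; sum ≡ 0  ⇒  +1.
(a,b)_37: α=1, u≡29; β=0, v≡36 (mod 37); (29|37)=-1, (36|37)=+1; sign (−1)^0·-1^0·+1^1 = +1.
(a,b)_7: α=0, u≡3; β=-1, v≡1 (mod 7); (3|7)=-1, (1|7)=+1; sign (−1)^0·-1^-1·+1^0 = -1.
(a,b)_41: α=0, u≡29; β=1, v≡32 (mod 41); (29|41)=-1, (32|41)=+1; sign (−1)^0·-1^1·+1^0 = -1.
Ram(222, -18655) = {3, 5, 7, 41}; no ℚ_3-point on the conic.

[3, 5, 7, 41]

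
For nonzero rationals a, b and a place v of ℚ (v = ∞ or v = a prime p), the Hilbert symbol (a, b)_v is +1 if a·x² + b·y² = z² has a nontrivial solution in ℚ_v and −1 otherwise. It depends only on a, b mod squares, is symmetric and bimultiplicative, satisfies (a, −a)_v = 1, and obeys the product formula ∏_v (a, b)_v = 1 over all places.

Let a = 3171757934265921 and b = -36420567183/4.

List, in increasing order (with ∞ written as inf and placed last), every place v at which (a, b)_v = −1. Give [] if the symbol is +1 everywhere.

Mod squares: a ≡ 418209, b ≡ -39767. Check v ∈ {∞, 2, 3, 7, 11, 13, 19, 23, 29}.
v=13: a=13^2·(≡10), b=13^1·(≡1) mod 13; (10|13)=+1, (1|13)=+1; (−1)^{2·1·6}·(+1)^1·(+1)^2 = +1.
v=2: v_2(a)=0, v_2(b)=-2; units ≡ 1, 1 (mod 8); ε·ε+αω+βω = 0·0+0·0+-2·0 ≡ 0  ⇒  (a,b)_2 = +1.
v=3: a=3^3·(≡2), b=3^2·(≡1) mod 3; (2|3)=-1, (1|3)=+1; (−1)^{3·2·1}·(-1)^2·(+1)^3 = +1.
v=19: a=19^1·(≡7), b=19^1·(≡6) mod 19; (7|19)=+1, (6|19)=+1; (−1)^{1·1·9}·(+1)^1·(+1)^1 = -1.
v=23: a=23^1·(≡18), b=23^1·(≡11) mod 23; (18|23)=+1, (11|23)=-1; (−1)^{1·1·11}·(+1)^1·(-1)^1 = +1.
v=7: a=7^2·(≡4), b=7^1·(≡3) mod 7; (4|7)=+1, (3|7)=-1; (−1)^{2·1·3}·(+1)^1·(-1)^2 = +1.
v=11: a=11^3·(≡5), b=11^2·(≡5) mod 11; (5|11)=+1, (5|11)=+1; (−1)^{3·2·5}·(+1)^2·(+1)^3 = +1.
v=29: a=29^3·(≡18), b=29^2·(≡26) mod 29; (18|29)=-1, (26|29)=-1; (−1)^{3·2·14}·(-1)^2·(-1)^3 = -1.
v=∞: 418209 > 0 and -39767 < 0  ⇒  (a,b)_∞ = +1.
(418209, -39767 / ℚ) ramifies at {19, 29}: a division algebra.

[19, 29]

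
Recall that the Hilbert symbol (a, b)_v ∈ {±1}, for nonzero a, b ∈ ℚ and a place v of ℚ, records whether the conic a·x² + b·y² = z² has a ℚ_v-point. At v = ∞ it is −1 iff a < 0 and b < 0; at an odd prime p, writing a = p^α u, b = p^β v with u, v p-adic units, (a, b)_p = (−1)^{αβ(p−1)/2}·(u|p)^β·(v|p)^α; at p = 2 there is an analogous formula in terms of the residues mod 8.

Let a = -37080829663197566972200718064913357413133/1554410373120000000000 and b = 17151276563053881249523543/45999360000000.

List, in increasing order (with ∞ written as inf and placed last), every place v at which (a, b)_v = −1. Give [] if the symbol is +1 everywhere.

(a, b) ≡ (-896954, 155595) mod (ℚ^×)²; places V = {2, 3, 5, 7, 11, 17, 19, 23, 31, 37, 41, ∞}.
(a,b)_2: α=-27, β=-14; u≡3, v≡3 (mod 8); ε(u)ε(v)=1·1, αω(v)=-27·1, βω(u)=-14·1; sum ≡ 0  ⇒  +1.
(a,b)_37: α=3, u≡21; β=2, v≡36 (mod 37); (21|37)=+1, (36|37)=+1; sign (−1)^0·+1^2·+1^3 = +1.
(a,b)_17: α=7, u≡3; β=4, v≡3 (mod 17); (3|17)=-1, (3|17)=-1; sign (−1)^0·-1^4·-1^7 = -1.
(a,b)_3: α=-4, u≡1; β=-3, v≡1 (mod 3); (1|3)=+1, (1|3)=+1; sign (−1)^0·+1^-3·+1^-4 = +1.
(a,b)_11: α=-4, u≡6; β=-3, v≡6 (mod 11); (6|11)=-1, (6|11)=-1; sign (−1)^0·-1^-3·-1^-4 = -1.
(a,b)_41: α=2, u≡14; β=1, v≡40 (mod 41); (14|41)=-1, (40|41)=+1; sign (−1)^0·-1^1·+1^2 = -1.
(a,b)_7: α=6, u≡3; β=4, v≡6 (mod 7); (3|7)=-1, (6|7)=-1; sign (−1)^0·-1^4·-1^6 = +1.
(a,b)_31: α=3, u≡1; β=2, v≡11 (mod 31); (1|31)=+1, (11|31)=-1; sign (−1)^0·+1^2·-1^3 = -1.
(a,b)_∞: sgn(-896954)=−, sgn(155595)=+, so +1.
(a,b)_19: α=6, u≡9; β=4, v≡4 (mod 19); (9|19)=+1, (4|19)=+1; sign (−1)^0·+1^4·+1^6 = +1.
(a,b)_23: α=5, u≡17; β=3, v≡9 (mod 23); (17|23)=-1, (9|23)=+1; sign (−1)^1·-1^3·+1^5 = +1.
(a,b)_5: α=-10, u≡4; β=-7, v≡1 (mod 5); (4|5)=+1, (1|5)=+1; sign (−1)^0·+1^-7·+1^-10 = +1.
(-896954, 155595 / ℚ) ramifies at {11, 17, 31, 41}: a division algebra.

[11, 17, 31, 41]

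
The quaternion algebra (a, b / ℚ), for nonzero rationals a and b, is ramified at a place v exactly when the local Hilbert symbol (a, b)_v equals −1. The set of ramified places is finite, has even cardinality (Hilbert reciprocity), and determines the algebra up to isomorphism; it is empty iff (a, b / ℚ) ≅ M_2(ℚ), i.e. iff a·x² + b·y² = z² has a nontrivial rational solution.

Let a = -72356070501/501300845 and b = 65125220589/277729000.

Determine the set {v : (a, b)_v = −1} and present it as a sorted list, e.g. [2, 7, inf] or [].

(a, b) ≡ (-2145, 4290) mod (ℚ^×)²; places V = {2, 3, 5, 11, 13, 17, 19, 31, 37, ∞}.
(a,b)_∞: sgn(-2145)=−, sgn(4290)=+, so +1.
(a,b)_11: α=1, u≡3; β=1, v≡5 (mod 11); (3|11)=+1, (5|11)=+1; sign (−1)^1·+1^1·+1^1 = -1.
(a,b)_13: α=3, u≡4; β=1, v≡8 (mod 13); (4|13)=+1, (8|13)=-1; sign (−1)^0·+1^1·-1^3 = -1.
(a,b)_37: α=2, u≡11; β=4, v≡22 (mod 37); (11|37)=+1, (22|37)=-1; sign (−1)^0·+1^4·-1^2 = +1.
(a,b)_31: α=-2, u≡18; β=-2, v≡11 (mod 31); (18|31)=+1, (11|31)=-1; sign (−1)^0·+1^-2·-1^-2 = +1.
(a,b)_5: α=-1, u≡1; β=-3, v≡2 (mod 5); (1|5)=+1, (2|5)=-1; sign (−1)^0·+1^-3·-1^-1 = -1.
(a,b)_3: α=7, u≡2; β=5, v≡2 (mod 3); (2|3)=-1, (2|3)=-1; sign (−1)^1·-1^5·-1^7 = -1.
(a,b)_19: α=-2, u≡14; β=0, v≡10 (mod 19); (14|19)=-1, (10|19)=-1; sign (−1)^0·-1^0·-1^-2 = +1.
(a,b)_2: α=0, β=-3; u≡7, v≡1 (mod 8); ε(u)ε(v)=1·0, αω(v)=0·0, βω(u)=-3·0; sum ≡ 0  ⇒  +1.
(a,b)_17: α=-2, u≡3; β=-2, v≡14 (mod 17); (3|17)=-1, (14|17)=-1; sign (−1)^0·-1^-2·-1^-2 = +1.
|Ram(-2145, 4290)| = 4, even; anisotropic at {3, 5, 11, 13}.

[3, 5, 11, 13]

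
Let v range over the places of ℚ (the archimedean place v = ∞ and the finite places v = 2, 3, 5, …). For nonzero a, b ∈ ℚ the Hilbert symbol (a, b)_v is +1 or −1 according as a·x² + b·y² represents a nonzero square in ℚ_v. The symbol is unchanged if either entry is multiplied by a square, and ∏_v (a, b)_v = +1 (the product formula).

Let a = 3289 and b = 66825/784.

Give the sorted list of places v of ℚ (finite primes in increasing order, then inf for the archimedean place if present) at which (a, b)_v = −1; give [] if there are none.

[13, 23]

(a, b) ≡ (3289, 33) mod (ℚ^×)²; places V = {2, 3, 5, 7, 11, 13, 23, ∞}.
(a,b)_3: α=0, u≡1; β=5, v≡2 (mod 3); (1|3)=+1, (2|3)=-1; sign (−1)^0·+1^5·-1^0 = +1.
(a,b)_23: α=1, u≡5; β=0, v≡5 (mod 23); (5|23)=-1, (5|23)=-1; sign (−1)^0·-1^0·-1^1 = -1.
(a,b)_11: α=1, u≡2; β=1, v≡1 (mod 11); (2|11)=-1, (1|11)=+1; sign (−1)^1·-1^1·+1^1 = +1.
(a,b)_2: α=0, β=-4; u≡1, v≡1 (mod 8); ε(u)ε(v)=0·0, αω(v)=0·0, βω(u)=-4·0; sum ≡ 0  ⇒  +1.
(a,b)_7: α=0, u≡6; β=-2, v≡5 (mod 7); (6|7)=-1, (5|7)=-1; sign (−1)^0·-1^-2·-1^0 = +1.
(a,b)_∞: sgn(3289)=+, sgn(33)=+, so +1.
(a,b)_5: α=0, u≡4; β=2, v≡2 (mod 5); (4|5)=+1, (2|5)=-1; sign (−1)^0·+1^2·-1^0 = +1.
(a,b)_13: α=1, u≡6; β=0, v≡11 (mod 13); (6|13)=-1, (11|13)=-1; sign (−1)^0·-1^0·-1^1 = -1.
Ram(3289, 33) = {13, 23}; no ℚ_13-point on the conic.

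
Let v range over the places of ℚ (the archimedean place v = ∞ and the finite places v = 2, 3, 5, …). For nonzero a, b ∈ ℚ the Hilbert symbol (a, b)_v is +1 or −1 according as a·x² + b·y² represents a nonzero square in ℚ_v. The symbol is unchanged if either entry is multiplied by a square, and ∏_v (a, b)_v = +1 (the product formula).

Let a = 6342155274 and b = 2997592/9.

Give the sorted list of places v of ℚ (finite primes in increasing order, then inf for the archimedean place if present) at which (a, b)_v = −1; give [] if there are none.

[7, 41]

(a, b) ≡ (37527546, 749398) mod (ℚ^×)²; places V = {2, 3, 7, 13, 19, 31, 37, 41, ∞}.
(a,b)_3: α=1, u≡1; β=-2, v≡1 (mod 3); (1|3)=+1, (1|3)=+1; sign (−1)^0·+1^-2·+1^1 = +1.
(a,b)_19: α=1, u≡3; β=1, v≡16 (mod 19); (3|19)=-1, (16|19)=+1; sign (−1)^1·-1^1·+1^1 = +1.
(a,b)_31: α=1, u≡7; β=0, v≡19 (mod 31); (7|31)=+1, (19|31)=+1; sign (−1)^0·+1^0·+1^1 = +1.
(a,b)_7: α=1, u≡2; β=0, v≡5 (mod 7); (2|7)=+1, (5|7)=-1; sign (−1)^0·+1^0·-1^1 = -1.
(a,b)_13: α=2, u≡4; β=1, v≡9 (mod 13); (4|13)=+1, (9|13)=+1; sign (−1)^0·+1^1·+1^2 = +1.
(a,b)_∞: sgn(37527546)=+, sgn(749398)=+, so +1.
(a,b)_2: α=1, β=3; u≡5, v≡3 (mod 8); ε(u)ε(v)=0·1, αω(v)=1·1, βω(u)=3·1; sum ≡ 0  ⇒  +1.
(a,b)_41: α=1, u≡28; β=1, v≡1 (mod 41); (28|41)=-1, (1|41)=+1; sign (−1)^0·-1^1·+1^1 = -1.
(a,b)_37: α=1, u≡35; β=1, v≡19 (mod 37); (35|37)=-1, (19|37)=-1; sign (−1)^0·-1^1·-1^1 = +1.
|Ram(37527546, 749398)| = 2, even; anisotropic at {7, 41}.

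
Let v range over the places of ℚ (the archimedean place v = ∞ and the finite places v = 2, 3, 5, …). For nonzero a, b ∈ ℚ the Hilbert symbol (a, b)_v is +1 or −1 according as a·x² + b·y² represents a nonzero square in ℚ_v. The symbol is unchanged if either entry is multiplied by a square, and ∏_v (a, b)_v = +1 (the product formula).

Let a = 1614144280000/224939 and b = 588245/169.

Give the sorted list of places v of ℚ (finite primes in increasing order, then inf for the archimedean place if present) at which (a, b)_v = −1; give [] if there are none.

Mod squares: a ≡ 77, b ≡ 5. Check v ∈ {∞, 2, 5, 7, 11, 13}.
v=∞: 77 > 0 and 5 > 0  ⇒  (a,b)_∞ = +1.
v=7: a=7^9·(≡2), b=7^6·(≡5) mod 7; (2|7)=+1, (5|7)=-1; (−1)^{9·6·3}·(+1)^6·(-1)^9 = -1.
v=2: v_2(a)=6, v_2(b)=0; units ≡ 5, 5 (mod 8); ε·ε+αω+βω = 0·0+6·1+0·1 ≡ 0  ⇒  (a,b)_2 = +1.
v=5: a=5^4·(≡2), b=5^1·(≡1) mod 5; (2|5)=-1, (1|5)=+1; (−1)^{4·1·2}·(-1)^1·(+1)^4 = -1.
v=13: a=13^-2·(≡1), b=13^-2·(≡8) mod 13; (1|13)=+1, (8|13)=-1; (−1)^{-2·-2·6}·(+1)^-2·(-1)^-2 = +1.
v=11: a=11^-3·(≡8), b=11^0·(≡5) mod 11; (8|11)=-1, (5|11)=+1; (−1)^{-3·0·5}·(-1)^0·(+1)^-3 = +1.
(77, 5 / ℚ) ramifies at {5, 7}: a division algebra.

[5, 7]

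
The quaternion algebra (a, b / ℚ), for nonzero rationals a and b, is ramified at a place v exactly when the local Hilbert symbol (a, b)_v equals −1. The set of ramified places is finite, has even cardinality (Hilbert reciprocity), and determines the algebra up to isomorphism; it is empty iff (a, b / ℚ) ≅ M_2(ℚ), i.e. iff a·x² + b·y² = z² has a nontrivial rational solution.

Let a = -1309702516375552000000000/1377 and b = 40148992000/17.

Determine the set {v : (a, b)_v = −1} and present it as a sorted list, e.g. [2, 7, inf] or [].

[13, 17]

(a, b) ≡ (-2210, 2465) mod (ℚ^×)²; places V = {2, 3, 5, 13, 17, 29, ∞}.
(a,b)_17: α=-1, u≡3; β=-1, v≡13 (mod 17); (3|17)=-1, (13|17)=+1; sign (−1)^0·-1^-1·+1^-1 = -1.
(a,b)_2: α=31, β=16; u≡7, v≡1 (mod 8); ε(u)ε(v)=1·0, αω(v)=31·0, βω(u)=16·0; sum ≡ 0  ⇒  +1.
(a,b)_13: α=5, u≡1; β=2, v≡5 (mod 13); (1|13)=+1, (5|13)=-1; sign (−1)^0·+1^2·-1^5 = -1.
(a,b)_∞: sgn(-2210)=−, sgn(2465)=+, so +1.
(a,b)_3: α=-4, u≡1; β=0, v≡2 (mod 3); (1|3)=+1, (2|3)=-1; sign (−1)^0·+1^0·-1^-4 = +1.
(a,b)_29: α=2, u≡7; β=1, v≡14 (mod 29); (7|29)=+1, (14|29)=-1; sign (−1)^0·+1^1·-1^2 = +1.
(a,b)_5: α=9, u≡3; β=3, v≡3 (mod 5); (3|5)=-1, (3|5)=-1; sign (−1)^0·-1^3·-1^9 = +1.
|Ram(-2210, 2465)| = 2, even; anisotropic at {13, 17}.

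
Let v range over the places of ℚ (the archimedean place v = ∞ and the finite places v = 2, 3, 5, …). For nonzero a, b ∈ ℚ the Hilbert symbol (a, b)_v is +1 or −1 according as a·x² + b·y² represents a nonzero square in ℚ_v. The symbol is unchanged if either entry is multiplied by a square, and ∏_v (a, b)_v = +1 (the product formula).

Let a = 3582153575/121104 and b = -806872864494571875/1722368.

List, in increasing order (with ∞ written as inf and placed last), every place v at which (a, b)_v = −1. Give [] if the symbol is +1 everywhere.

[5, 7, 11, 13]

(a, b) ≡ (143, -70) mod (ℚ^×)²; places V = {2, 3, 5, 7, 11, 13, 29, ∞}.
(a,b)_∞: sgn(143)=+, sgn(-70)=−, so +1.
(a,b)_11: α=3, u≡2; β=6, v≡6 (mod 11); (2|11)=-1, (6|11)=-1; sign (−1)^0·-1^6·-1^3 = -1.
(a,b)_7: α=2, u≡6; β=1, v≡1 (mod 7); (6|7)=-1, (1|7)=+1; sign (−1)^0·-1^1·+1^2 = -1.
(a,b)_2: α=-4, β=-11; u≡7, v≡5 (mod 8); ε(u)ε(v)=1·0, αω(v)=-4·1, βω(u)=-11·0; sum ≡ 0  ⇒  +1.
(a,b)_13: α=3, u≡6; β=4, v≡2 (mod 13); (6|13)=-1, (2|13)=-1; sign (−1)^0·-1^4·-1^3 = -1.
(a,b)_29: α=-2, u≡27; β=-2, v≡14 (mod 29); (27|29)=-1, (14|29)=-1; sign (−1)^0·-1^-2·-1^-2 = +1.
(a,b)_3: α=-2, u≡2; β=6, v≡2 (mod 3); (2|3)=-1, (2|3)=-1; sign (−1)^0·-1^6·-1^-2 = +1.
(a,b)_5: α=2, u≡2; β=5, v≡4 (mod 5); (2|5)=-1, (4|5)=+1; sign (−1)^0·-1^5·+1^2 = -1.
(143, -70 / ℚ) ramifies at {5, 7, 11, 13}: a division algebra.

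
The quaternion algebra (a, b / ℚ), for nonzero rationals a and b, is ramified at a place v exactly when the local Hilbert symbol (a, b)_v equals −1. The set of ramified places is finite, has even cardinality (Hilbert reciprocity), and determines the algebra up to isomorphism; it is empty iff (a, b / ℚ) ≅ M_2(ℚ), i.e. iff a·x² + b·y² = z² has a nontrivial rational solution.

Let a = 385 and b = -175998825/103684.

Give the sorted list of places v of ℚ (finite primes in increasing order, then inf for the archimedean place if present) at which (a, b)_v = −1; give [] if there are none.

[5, 7, 29, 37]

Mod squares: a ≡ 385, b ≡ -1073. Check v ∈ {∞, 2, 3, 5, 7, 11, 23, 29, 37}.
v=37: a=37^0·(≡15), b=37^1·(≡18) mod 37; (15|37)=-1, (18|37)=-1; (−1)^{0·1·18}·(-1)^1·(-1)^0 = -1.
v=5: a=5^1·(≡2), b=5^2·(≡3) mod 5; (2|5)=-1, (3|5)=-1; (−1)^{1·2·2}·(-1)^2·(-1)^1 = -1.
v=23: a=23^0·(≡17), b=23^-2·(≡8) mod 23; (17|23)=-1, (8|23)=+1; (−1)^{0·-2·11}·(-1)^-2·(+1)^0 = +1.
v=2: v_2(a)=0, v_2(b)=-2; units ≡ 1, 7 (mod 8); ε·ε+αω+βω = 0·1+0·0+-2·0 ≡ 0  ⇒  (a,b)_2 = +1.
v=29: a=29^0·(≡8), b=29^1·(≡12) mod 29; (8|29)=-1, (12|29)=-1; (−1)^{0·1·14}·(-1)^1·(-1)^0 = -1.
v=3: a=3^0·(≡1), b=3^8·(≡1) mod 3; (1|3)=+1, (1|3)=+1; (−1)^{0·8·1}·(+1)^8·(+1)^0 = +1.
v=7: a=7^1·(≡6), b=7^-2·(≡6) mod 7; (6|7)=-1, (6|7)=-1; (−1)^{1·-2·3}·(-1)^-2·(-1)^1 = -1.
v=11: a=11^1·(≡2), b=11^0·(≡1) mod 11; (2|11)=-1, (1|11)=+1; (−1)^{1·0·5}·(-1)^0·(+1)^1 = +1.
v=∞: 385 > 0 and -1073 < 0  ⇒  (a,b)_∞ = +1.
|Ram(385, -1073)| = 4, even; anisotropic at {5, 7, 29, 37}.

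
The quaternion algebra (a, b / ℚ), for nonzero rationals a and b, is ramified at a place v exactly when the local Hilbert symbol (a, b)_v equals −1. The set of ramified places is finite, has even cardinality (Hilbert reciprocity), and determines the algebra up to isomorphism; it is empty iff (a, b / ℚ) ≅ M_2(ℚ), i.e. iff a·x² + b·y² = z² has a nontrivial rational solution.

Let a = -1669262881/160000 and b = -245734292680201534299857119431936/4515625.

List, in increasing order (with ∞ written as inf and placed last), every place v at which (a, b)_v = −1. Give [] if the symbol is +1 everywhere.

(a, b) ≡ (-13795561, -10621) mod (ℚ^×)²; places V = {2, 3, 5, 11, 13, 17, 19, 23, 29, 37, 43, ∞}.
(a,b)_37: α=1, u≡9; β=4, v≡24 (mod 37); (9|37)=+1, (24|37)=-1; sign (−1)^0·+1^4·-1^1 = -1.
(a,b)_23: α=1, u≡5; β=4, v≡22 (mod 23); (5|23)=-1, (22|23)=-1; sign (−1)^0·-1^4·-1^1 = -1.
(a,b)_5: α=-4, u≡4; β=-6, v≡1 (mod 5); (4|5)=+1, (1|5)=+1; sign (−1)^0·+1^-6·+1^-4 = +1.
(a,b)_11: α=2, u≡9; β=4, v≡4 (mod 11); (9|11)=+1, (4|11)=+1; sign (−1)^0·+1^4·+1^2 = +1.
(a,b)_29: α=1, u≡5; β=4, v≡16 (mod 29); (5|29)=+1, (16|29)=+1; sign (−1)^0·+1^4·+1^1 = +1.
(a,b)_2: α=-8, β=8; u≡7, v≡3 (mod 8); ε(u)ε(v)=1·1, αω(v)=-8·1, βω(u)=8·0; sum ≡ 1  ⇒  -1.
(a,b)_19: α=0, u≡17; β=1, v≡6 (mod 19); (17|19)=+1, (6|19)=+1; sign (−1)^0·+1^1·+1^0 = +1.
(a,b)_3: α=0, u≡2; β=2, v≡2 (mod 3); (2|3)=-1, (2|3)=-1; sign (−1)^0·-1^2·-1^0 = +1.
(a,b)_∞: sgn(-13795561)=−, sgn(-10621)=−, so -1.
(a,b)_13: α=1, u≡7; β=1, v≡8 (mod 13); (7|13)=-1, (8|13)=-1; sign (−1)^0·-1^1·-1^1 = +1.
(a,b)_17: α=0, u≡5; β=-2, v≡13 (mod 17); (5|17)=-1, (13|17)=+1; sign (−1)^0·-1^-2·+1^0 = +1.
(a,b)_43: α=1, u≡18; β=3, v≡14 (mod 43); (18|43)=-1, (14|43)=+1; sign (−1)^1·-1^3·+1^1 = +1.
|Ram(-13795561, -10621)| = 4, even; anisotropic at {2, 23, 37, ∞}.

[2, 23, 37, inf]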